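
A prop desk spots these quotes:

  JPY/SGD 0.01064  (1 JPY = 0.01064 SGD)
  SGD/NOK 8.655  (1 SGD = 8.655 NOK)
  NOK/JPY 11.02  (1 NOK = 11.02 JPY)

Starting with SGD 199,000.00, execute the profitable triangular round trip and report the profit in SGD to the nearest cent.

Profitable loop is SGD → NOK → JPY → SGD:
SGD 199,000.00 × 8.655 = NOK 1,722,345.00
NOK 1,722,345.00 × 11.02 = JPY 18,980,242
JPY 18,980,242 × 0.01064 = SGD 201,949.77
Profit = SGD 201,949.77 − SGD 199,000.00

Profit: SGD 2,949.77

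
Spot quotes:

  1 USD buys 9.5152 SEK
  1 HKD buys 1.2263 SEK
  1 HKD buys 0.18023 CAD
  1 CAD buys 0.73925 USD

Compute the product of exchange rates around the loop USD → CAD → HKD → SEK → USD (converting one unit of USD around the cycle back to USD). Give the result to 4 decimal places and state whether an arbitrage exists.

0.9673 (arbitrage exists)

Around USD → CAD → HKD → SEK → USD: 1 ÷ 0.73925 ÷ 0.18023 × 1.2263 ÷ 9.5152 = 0.967298
Product < 1; profitable direction is USD → SEK → HKD → CAD → USD.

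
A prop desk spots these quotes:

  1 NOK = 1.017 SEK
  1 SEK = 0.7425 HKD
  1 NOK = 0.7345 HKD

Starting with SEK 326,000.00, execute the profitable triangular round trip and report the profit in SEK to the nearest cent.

Profitable loop is SEK → HKD → NOK → SEK:
SEK 326,000.00 × 0.7425 = HKD 242,055.00
HKD 242,055.00 ÷ 0.7345 = NOK 329,550.71
NOK 329,550.71 × 1.017 = SEK 335,153.08
Profit = SEK 335,153.08 − SEK 326,000.00

Profit: SEK 9,153.08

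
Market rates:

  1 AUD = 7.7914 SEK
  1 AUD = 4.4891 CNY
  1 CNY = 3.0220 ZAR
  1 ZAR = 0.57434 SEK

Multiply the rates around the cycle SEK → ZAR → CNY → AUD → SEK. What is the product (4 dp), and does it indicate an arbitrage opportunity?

1.0000 (no arbitrage)

Around SEK → ZAR → CNY → AUD → SEK: 1 ÷ 0.57434 ÷ 3.0220 ÷ 4.4891 × 7.7914 = 0.999983
Product ≈ 1 (deviation 0.002%, within rounding noise).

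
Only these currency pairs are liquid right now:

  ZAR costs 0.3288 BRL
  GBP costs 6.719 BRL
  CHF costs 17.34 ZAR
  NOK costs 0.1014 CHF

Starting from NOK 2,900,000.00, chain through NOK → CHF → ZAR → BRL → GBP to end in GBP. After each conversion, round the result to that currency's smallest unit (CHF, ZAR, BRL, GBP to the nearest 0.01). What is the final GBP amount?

NOK 2,900,000.00 × 0.1014 = CHF 294,060.00
CHF 294,060.00 × 17.34 = ZAR 5,099,000.40
ZAR 5,099,000.40 × 0.3288 = BRL 1,676,551.33
BRL 1,676,551.33 ÷ 6.719 = GBP 249,523.94

GBP 249,523.94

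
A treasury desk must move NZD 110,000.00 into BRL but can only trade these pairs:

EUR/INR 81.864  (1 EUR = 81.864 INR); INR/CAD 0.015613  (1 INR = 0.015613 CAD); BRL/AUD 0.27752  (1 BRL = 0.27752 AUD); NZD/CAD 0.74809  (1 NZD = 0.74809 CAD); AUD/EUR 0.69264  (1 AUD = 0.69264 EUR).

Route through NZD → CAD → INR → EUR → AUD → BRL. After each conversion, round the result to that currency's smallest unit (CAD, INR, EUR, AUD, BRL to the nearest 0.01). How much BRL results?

NZD 110,000.00 × 0.74809 = CAD 82,289.90
CAD 82,289.90 ÷ 0.015613 = INR 5,270,601.42
INR 5,270,601.42 ÷ 81.864 = EUR 64,382.41
EUR 64,382.41 ÷ 0.69264 = AUD 92,952.20
AUD 92,952.20 ÷ 0.27752 = BRL 334,938.74

BRL 334,938.74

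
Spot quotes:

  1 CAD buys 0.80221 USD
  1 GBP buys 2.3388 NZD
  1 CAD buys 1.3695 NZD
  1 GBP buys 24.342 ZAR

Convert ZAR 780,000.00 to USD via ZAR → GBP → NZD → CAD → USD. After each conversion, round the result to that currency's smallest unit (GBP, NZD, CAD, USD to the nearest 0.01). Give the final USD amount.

ZAR 780,000.00 ÷ 24.342 = GBP 32,043.38
GBP 32,043.38 × 2.3388 = NZD 74,943.06
NZD 74,943.06 ÷ 1.3695 = CAD 54,722.94
CAD 54,722.94 × 0.80221 = USD 43,899.29

USD 43,899.29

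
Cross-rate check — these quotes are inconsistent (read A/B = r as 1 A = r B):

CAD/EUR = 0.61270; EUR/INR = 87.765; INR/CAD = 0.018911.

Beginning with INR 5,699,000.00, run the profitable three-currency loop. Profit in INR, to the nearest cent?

Profitable loop is INR → CAD → EUR → INR:
INR 5,699,000.00 × 0.018911 = CAD 107,773.79
CAD 107,773.79 × 0.61270 = EUR 66,033.00
EUR 66,033.00 × 87.765 = INR 5,795,386.29
Profit = INR 5,795,386.29 − INR 5,699,000.00

Profit: INR 96,386.29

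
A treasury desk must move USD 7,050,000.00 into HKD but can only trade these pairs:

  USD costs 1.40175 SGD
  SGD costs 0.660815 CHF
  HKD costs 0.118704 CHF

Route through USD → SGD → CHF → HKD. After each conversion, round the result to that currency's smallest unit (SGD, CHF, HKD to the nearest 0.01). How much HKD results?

USD 7,050,000.00 × 1.40175 = SGD 9,882,337.50
SGD 9,882,337.50 × 0.660815 = CHF 6,530,396.86
CHF 6,530,396.86 ÷ 0.118704 = HKD 55,014,126.40

HKD 55,014,126.40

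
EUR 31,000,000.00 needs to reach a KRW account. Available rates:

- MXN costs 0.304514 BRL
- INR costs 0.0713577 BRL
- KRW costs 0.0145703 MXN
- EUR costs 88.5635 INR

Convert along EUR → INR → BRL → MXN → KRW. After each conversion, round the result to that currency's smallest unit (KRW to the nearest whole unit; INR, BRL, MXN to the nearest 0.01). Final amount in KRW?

EUR 31,000,000.00 × 88.5635 = INR 2,745,468,500.00
INR 2,745,468,500.00 × 0.0713577 = BRL 195,910,317.58
BRL 195,910,317.58 ÷ 0.304514 = MXN 643,354,057.88
MXN 643,354,057.88 ÷ 0.0145703 = KRW 44,155,168,931

KRW 44,155,168,931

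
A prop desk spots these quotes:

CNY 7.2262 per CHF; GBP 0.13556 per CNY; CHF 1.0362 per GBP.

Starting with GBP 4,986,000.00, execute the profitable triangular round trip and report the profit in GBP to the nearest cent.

Profitable loop is GBP → CHF → CNY → GBP:
GBP 4,986,000.00 × 1.0362 = CHF 5,166,493.20
CHF 5,166,493.20 × 7.2262 = CNY 37,334,113.16
CNY 37,334,113.16 × 0.13556 = GBP 5,061,012.38
Profit = GBP 5,061,012.38 − GBP 4,986,000.00

Profit: GBP 75,012.38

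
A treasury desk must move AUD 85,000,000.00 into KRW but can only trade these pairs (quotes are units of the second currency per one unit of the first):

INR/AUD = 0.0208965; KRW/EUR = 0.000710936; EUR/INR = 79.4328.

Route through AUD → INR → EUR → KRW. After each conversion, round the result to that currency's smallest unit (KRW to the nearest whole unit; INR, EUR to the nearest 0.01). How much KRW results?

KRW 72,030,262,316

AUD 85,000,000.00 ÷ 0.0208965 = INR 4,067,666,834.16
INR 4,067,666,834.16 ÷ 79.4328 = EUR 51,208,906.57
EUR 51,208,906.57 ÷ 0.000710936 = KRW 72,030,262,316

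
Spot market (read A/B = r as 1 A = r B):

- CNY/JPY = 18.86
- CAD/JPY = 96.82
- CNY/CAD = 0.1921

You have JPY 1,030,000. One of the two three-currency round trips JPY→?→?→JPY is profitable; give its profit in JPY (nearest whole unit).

Profit: JPY 14,447

Profitable loop is JPY → CAD → CNY → JPY:
JPY 1,030,000 ÷ 96.82 = CAD 10,638.30
CAD 10,638.30 ÷ 0.1921 = CNY 55,378.96
CNY 55,378.96 × 18.86 = JPY 1,044,447
Profit = JPY 1,044,447 − JPY 1,030,000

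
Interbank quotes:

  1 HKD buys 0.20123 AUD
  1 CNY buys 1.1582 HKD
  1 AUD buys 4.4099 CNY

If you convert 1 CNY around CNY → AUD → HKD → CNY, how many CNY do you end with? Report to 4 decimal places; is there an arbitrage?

Around CNY → AUD → HKD → CNY: 1 ÷ 4.4099 ÷ 0.20123 ÷ 1.1582 = 0.972960
Product < 1; profitable direction is CNY → HKD → AUD → CNY.

0.9730 (arbitrage exists)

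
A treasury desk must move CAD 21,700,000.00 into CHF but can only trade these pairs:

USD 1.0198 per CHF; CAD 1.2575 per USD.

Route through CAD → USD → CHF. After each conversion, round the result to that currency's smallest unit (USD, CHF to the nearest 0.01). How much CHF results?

CHF 16,921,417.17

CAD 21,700,000.00 ÷ 1.2575 = USD 17,256,461.23
USD 17,256,461.23 ÷ 1.0198 = CHF 16,921,417.17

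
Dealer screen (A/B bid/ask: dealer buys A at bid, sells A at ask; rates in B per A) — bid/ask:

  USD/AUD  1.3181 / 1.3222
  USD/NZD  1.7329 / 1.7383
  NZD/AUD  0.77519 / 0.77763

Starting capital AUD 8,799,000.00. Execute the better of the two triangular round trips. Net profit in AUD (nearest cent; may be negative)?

Best loop AUD → USD → NZD → AUD:
AUD 8,799,000.00 ÷ 1.3222 (buy USD at ask) = USD 6,654,817.73
USD 6,654,817.73 × 1.7329 (sell USD at bid) = NZD 11,532,133.64
NZD 11,532,133.64 × 0.77519 (sell NZD at bid) = AUD 8,939,594.68

Net profit: AUD 140,594.68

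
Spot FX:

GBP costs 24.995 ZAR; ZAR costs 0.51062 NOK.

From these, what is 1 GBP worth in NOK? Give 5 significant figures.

1 GBP × 24.995 = 24.995 ZAR
24.995 ZAR × 0.51062 = 12.7629 NOK

GBP/NOK = 12.763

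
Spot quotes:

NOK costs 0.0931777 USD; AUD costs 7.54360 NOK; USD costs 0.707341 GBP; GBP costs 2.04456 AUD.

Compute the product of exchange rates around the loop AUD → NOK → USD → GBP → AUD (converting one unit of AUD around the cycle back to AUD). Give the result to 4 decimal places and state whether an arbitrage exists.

1.0165 (arbitrage exists)

Around AUD → NOK → USD → GBP → AUD: 1 × 7.54360 × 0.0931777 × 0.707341 × 2.04456 = 1.016528
Product > 1; profitable direction is AUD → NOK → USD → GBP → AUD.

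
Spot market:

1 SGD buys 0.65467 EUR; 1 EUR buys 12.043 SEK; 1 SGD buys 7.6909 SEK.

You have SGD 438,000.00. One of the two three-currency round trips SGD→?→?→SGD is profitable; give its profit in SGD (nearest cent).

Profitable loop is SGD → EUR → SEK → SGD:
SGD 438,000.00 × 0.65467 = EUR 286,745.46
EUR 286,745.46 × 12.043 = SEK 3,453,275.57
SEK 3,453,275.57 ÷ 7.6909 = SGD 449,007.99
Profit = SGD 449,007.99 − SGD 438,000.00

Profit: SGD 11,007.99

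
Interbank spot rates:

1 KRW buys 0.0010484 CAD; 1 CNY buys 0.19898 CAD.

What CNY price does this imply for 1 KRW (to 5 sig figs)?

KRW/CNY = 0.0052689

1 KRW × 0.0010484 = 0.0010484 CAD
0.0010484 CAD ÷ 0.19898 = 0.00526887 CNY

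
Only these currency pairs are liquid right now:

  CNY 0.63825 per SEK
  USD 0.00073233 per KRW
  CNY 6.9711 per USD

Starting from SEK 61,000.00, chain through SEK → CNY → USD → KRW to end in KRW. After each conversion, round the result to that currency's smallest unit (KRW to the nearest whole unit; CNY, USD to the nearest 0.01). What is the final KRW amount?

KRW 7,626,275

SEK 61,000.00 × 0.63825 = CNY 38,933.25
CNY 38,933.25 ÷ 6.9711 = USD 5,584.95
USD 5,584.95 ÷ 0.00073233 = KRW 7,626,275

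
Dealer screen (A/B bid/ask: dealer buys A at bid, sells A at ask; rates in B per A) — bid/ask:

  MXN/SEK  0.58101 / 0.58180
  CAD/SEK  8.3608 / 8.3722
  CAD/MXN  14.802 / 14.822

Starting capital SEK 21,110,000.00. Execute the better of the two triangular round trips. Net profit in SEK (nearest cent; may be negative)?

Net profit: SEK 574,661.44

Best loop SEK → CAD → MXN → SEK:
SEK 21,110,000.00 ÷ 8.3722 (buy CAD at ask) = CAD 2,521,440.00
CAD 2,521,440.00 × 14.802 (sell CAD at bid) = MXN 37,322,354.94
MXN 37,322,354.94 × 0.58101 (sell MXN at bid) = SEK 21,684,661.44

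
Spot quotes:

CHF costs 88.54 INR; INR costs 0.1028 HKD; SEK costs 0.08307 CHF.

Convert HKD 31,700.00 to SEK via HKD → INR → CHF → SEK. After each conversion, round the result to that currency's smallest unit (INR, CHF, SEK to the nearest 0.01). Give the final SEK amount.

HKD 31,700.00 ÷ 0.1028 = INR 308,365.76
INR 308,365.76 ÷ 88.54 = CHF 3,482.78
CHF 3,482.78 ÷ 0.08307 = SEK 41,925.85

SEK 41,925.85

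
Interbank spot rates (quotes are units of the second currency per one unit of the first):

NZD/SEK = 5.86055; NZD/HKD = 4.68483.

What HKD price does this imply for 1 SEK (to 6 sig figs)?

SEK/HKD = 0.799384

1 SEK ÷ 5.86055 = 0.170632 NZD
0.170632 NZD × 4.68483 = 0.799384 HKD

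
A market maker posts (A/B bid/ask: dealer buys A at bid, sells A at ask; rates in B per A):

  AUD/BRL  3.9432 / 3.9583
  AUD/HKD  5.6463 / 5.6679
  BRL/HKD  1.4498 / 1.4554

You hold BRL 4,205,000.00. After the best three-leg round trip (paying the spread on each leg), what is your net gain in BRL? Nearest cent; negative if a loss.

Best loop BRL → HKD → AUD → BRL:
BRL 4,205,000.00 × 1.4498 (sell BRL at bid) = HKD 6,096,409.00
HKD 6,096,409.00 ÷ 5.6679 (buy AUD at ask) = AUD 1,075,602.78
AUD 1,075,602.78 × 3.9432 (sell AUD at bid) = BRL 4,241,316.88

Net profit: BRL 36,316.88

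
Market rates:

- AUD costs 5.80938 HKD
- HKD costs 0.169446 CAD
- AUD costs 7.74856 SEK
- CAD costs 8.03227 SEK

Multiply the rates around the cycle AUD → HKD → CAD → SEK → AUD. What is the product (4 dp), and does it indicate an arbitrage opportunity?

Around AUD → HKD → CAD → SEK → AUD: 1 × 5.80938 × 0.169446 × 8.03227 ÷ 7.74856 = 1.020419
Product > 1; profitable direction is AUD → HKD → CAD → SEK → AUD.

1.0204 (arbitrage exists)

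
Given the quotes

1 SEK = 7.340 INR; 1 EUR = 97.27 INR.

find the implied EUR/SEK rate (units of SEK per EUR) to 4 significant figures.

1 EUR × 97.27 = 97.27 INR
97.27 INR ÷ 7.340 = 13.252 SEK

EUR/SEK = 13.25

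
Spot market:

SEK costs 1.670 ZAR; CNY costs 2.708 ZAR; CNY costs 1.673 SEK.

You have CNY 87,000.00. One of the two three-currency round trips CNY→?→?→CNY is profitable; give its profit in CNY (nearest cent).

Profit: CNY 2,760.03

Profitable loop is CNY → SEK → ZAR → CNY:
CNY 87,000.00 × 1.673 = SEK 145,551.00
SEK 145,551.00 × 1.670 = ZAR 243,070.17
ZAR 243,070.17 ÷ 2.708 = CNY 89,760.03
Profit = CNY 89,760.03 − CNY 87,000.00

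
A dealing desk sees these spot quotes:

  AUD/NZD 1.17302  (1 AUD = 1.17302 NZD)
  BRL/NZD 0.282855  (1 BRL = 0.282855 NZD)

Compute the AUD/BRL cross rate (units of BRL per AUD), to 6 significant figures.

AUD/BRL = 4.14707

1 AUD × 1.17302 = 1.17302 NZD
1.17302 NZD ÷ 0.282855 = 4.14707 BRL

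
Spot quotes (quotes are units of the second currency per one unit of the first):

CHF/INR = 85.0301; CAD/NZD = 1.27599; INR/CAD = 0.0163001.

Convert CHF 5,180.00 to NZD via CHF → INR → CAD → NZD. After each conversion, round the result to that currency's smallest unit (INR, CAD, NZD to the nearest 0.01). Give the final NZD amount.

NZD 9,160.94

CHF 5,180.00 × 85.0301 = INR 440,455.92
INR 440,455.92 × 0.0163001 = CAD 7,179.48
CAD 7,179.48 × 1.27599 = NZD 9,160.94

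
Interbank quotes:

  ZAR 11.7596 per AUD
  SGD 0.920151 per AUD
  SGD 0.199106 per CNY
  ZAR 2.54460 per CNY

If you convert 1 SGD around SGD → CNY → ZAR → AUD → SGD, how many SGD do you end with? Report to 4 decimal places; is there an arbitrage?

1.0000 (no arbitrage)

Around SGD → CNY → ZAR → AUD → SGD: 1 ÷ 0.199106 × 2.54460 ÷ 11.7596 × 0.920151 = 1.000004
Product ≈ 1 (deviation 0.000%, within rounding noise).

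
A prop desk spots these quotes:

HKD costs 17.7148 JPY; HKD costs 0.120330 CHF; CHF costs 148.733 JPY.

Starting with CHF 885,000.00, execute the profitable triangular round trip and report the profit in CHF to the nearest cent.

Profit: CHF 9,104.48

Profitable loop is CHF → JPY → HKD → CHF:
CHF 885,000.00 × 148.733 = JPY 131,628,705
JPY 131,628,705 ÷ 17.7148 = HKD 7,430,436.98
HKD 7,430,436.98 × 0.120330 = CHF 894,104.48
Profit = CHF 894,104.48 − CHF 885,000.00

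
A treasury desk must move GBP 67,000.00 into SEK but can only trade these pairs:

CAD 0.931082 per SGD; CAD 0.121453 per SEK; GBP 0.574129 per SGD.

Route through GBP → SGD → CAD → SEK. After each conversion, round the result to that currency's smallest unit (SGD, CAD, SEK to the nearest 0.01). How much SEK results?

GBP 67,000.00 ÷ 0.574129 = SGD 116,698.51
SGD 116,698.51 × 0.931082 = CAD 108,655.88
CAD 108,655.88 ÷ 0.121453 = SEK 894,633.15

SEK 894,633.15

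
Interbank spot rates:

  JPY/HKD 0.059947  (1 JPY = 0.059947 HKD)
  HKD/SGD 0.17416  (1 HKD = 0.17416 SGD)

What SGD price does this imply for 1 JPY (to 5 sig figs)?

JPY/SGD = 0.010440

1 JPY × 0.059947 = 0.059947 HKD
0.059947 HKD × 0.17416 = 0.0104404 SGD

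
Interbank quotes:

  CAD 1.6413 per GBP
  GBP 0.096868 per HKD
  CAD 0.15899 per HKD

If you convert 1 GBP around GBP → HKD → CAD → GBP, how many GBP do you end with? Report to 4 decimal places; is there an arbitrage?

Around GBP → HKD → CAD → GBP: 1 ÷ 0.096868 × 0.15899 ÷ 1.6413 = 1.000003
Product ≈ 1 (deviation 0.000%, within rounding noise).

1.0000 (no arbitrage)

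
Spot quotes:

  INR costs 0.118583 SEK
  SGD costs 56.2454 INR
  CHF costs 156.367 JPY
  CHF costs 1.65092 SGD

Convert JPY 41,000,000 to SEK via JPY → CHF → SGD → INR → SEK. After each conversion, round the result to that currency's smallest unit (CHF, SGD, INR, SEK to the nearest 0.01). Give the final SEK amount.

JPY 41,000,000 ÷ 156.367 = CHF 262,203.66
CHF 262,203.66 × 1.65092 = SGD 432,877.27
SGD 432,877.27 × 56.2454 = INR 24,347,355.20
INR 24,347,355.20 × 0.118583 = SEK 2,887,182.42

SEK 2,887,182.42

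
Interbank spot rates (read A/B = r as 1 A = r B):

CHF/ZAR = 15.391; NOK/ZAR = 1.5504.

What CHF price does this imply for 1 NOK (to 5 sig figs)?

1 NOK × 1.5504 = 1.5504 ZAR
1.5504 ZAR ÷ 15.391 = 0.100734 CHF

NOK/CHF = 0.10073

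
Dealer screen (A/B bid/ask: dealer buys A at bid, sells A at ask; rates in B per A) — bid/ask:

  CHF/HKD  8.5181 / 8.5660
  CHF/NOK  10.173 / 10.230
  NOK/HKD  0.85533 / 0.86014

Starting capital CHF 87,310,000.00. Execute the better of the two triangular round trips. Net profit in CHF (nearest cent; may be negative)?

Net profit: CHF 1,378,777.28

Best loop CHF → NOK → HKD → CHF:
CHF 87,310,000.00 × 10.173 (sell CHF at bid) = NOK 888,204,630.00
NOK 888,204,630.00 × 0.85533 (sell NOK at bid) = HKD 759,708,066.18
HKD 759,708,066.18 ÷ 8.5660 (buy CHF at ask) = CHF 88,688,777.28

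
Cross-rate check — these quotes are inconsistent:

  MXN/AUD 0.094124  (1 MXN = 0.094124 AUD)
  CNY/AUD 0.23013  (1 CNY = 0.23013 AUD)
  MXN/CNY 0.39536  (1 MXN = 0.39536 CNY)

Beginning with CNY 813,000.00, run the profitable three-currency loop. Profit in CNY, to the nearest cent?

Profitable loop is CNY → MXN → AUD → CNY:
CNY 813,000.00 ÷ 0.39536 = MXN 2,056,353.70
MXN 2,056,353.70 × 0.094124 = AUD 193,552.24
AUD 193,552.24 ÷ 0.23013 = CNY 841,056.08
Profit = CNY 841,056.08 − CNY 813,000.00

Profit: CNY 28,056.08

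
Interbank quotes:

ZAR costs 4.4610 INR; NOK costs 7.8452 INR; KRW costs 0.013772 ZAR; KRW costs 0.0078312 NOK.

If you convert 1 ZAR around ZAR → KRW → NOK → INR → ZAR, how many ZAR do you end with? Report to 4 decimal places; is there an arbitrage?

Around ZAR → KRW → NOK → INR → ZAR: 1 ÷ 0.013772 × 0.0078312 × 7.8452 ÷ 4.4610 = 1.000007
Product ≈ 1 (deviation 0.001%, within rounding noise).

1.0000 (no arbitrage)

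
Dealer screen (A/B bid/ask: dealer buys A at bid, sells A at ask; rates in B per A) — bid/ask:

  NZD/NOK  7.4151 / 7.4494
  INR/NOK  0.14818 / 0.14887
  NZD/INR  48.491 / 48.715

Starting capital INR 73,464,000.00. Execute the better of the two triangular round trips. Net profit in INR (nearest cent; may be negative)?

Net profit: INR 1,650,138.11

Best loop INR → NZD → NOK → INR:
INR 73,464,000.00 ÷ 48.715 (buy NZD at ask) = NZD 1,508,036.54
NZD 1,508,036.54 × 7.4151 (sell NZD at bid) = NOK 11,182,241.74
NOK 11,182,241.74 ÷ 0.14887 (buy INR at ask) = INR 75,114,138.11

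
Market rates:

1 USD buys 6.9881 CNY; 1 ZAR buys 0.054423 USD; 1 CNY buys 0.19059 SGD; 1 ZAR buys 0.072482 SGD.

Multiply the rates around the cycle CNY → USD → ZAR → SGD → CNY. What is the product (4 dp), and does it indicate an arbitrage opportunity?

Around CNY → USD → ZAR → SGD → CNY: 1 ÷ 6.9881 ÷ 0.054423 × 0.072482 ÷ 0.19059 = 0.999973
Product ≈ 1 (deviation 0.003%, within rounding noise).

1.0000 (no arbitrage)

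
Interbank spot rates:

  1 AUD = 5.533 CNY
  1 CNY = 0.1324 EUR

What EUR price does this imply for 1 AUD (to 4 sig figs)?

1 AUD × 5.533 = 5.533 CNY
5.533 CNY × 0.1324 = 0.732569 EUR

AUD/EUR = 0.7326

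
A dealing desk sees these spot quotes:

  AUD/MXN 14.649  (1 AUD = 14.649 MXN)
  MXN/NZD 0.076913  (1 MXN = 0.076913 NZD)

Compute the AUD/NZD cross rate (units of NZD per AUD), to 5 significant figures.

1 AUD × 14.649 = 14.649 MXN
14.649 MXN × 0.076913 = 1.1267 NZD

AUD/NZD = 1.1267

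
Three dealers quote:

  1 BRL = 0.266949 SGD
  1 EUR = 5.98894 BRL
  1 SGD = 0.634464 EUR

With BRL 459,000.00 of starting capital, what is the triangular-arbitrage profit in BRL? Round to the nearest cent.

Profit: BRL 6,583.88

Profitable loop is BRL → SGD → EUR → BRL:
BRL 459,000.00 × 0.266949 = SGD 122,529.59
SGD 122,529.59 × 0.634464 = EUR 77,740.61
EUR 77,740.61 × 5.98894 = BRL 465,583.88
Profit = BRL 465,583.88 − BRL 459,000.00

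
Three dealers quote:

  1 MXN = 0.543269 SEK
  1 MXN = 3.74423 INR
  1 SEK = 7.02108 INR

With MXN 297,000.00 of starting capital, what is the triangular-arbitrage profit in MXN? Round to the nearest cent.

Profit: MXN 5,560.88

Profitable loop is MXN → SEK → INR → MXN:
MXN 297,000.00 × 0.543269 = SEK 161,350.89
SEK 161,350.89 × 7.02108 = INR 1,132,857.53
INR 1,132,857.53 ÷ 3.74423 = MXN 302,560.88
Profit = MXN 302,560.88 − MXN 297,000.00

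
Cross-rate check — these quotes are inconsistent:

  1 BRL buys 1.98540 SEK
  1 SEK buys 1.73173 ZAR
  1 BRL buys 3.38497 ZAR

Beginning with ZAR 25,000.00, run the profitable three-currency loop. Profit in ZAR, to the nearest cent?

Profit: ZAR 392.96

Profitable loop is ZAR → BRL → SEK → ZAR:
ZAR 25,000.00 ÷ 3.38497 = BRL 7,385.59
BRL 7,385.59 × 1.98540 = SEK 14,663.35
SEK 14,663.35 × 1.73173 = ZAR 25,392.96
Profit = ZAR 25,392.96 − ZAR 25,000.00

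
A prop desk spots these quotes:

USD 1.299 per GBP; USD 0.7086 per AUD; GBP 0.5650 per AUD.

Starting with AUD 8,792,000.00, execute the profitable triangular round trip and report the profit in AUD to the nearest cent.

Profit: AUD 314,345.64

Profitable loop is AUD → GBP → USD → AUD:
AUD 8,792,000.00 × 0.5650 = GBP 4,967,480.00
GBP 4,967,480.00 × 1.299 = USD 6,452,756.52
USD 6,452,756.52 ÷ 0.7086 = AUD 9,106,345.64
Profit = AUD 9,106,345.64 − AUD 8,792,000.00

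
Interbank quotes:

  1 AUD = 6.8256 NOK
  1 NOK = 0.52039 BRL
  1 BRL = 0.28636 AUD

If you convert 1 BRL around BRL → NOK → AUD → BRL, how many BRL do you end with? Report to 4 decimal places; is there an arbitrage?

Around BRL → NOK → AUD → BRL: 1 ÷ 0.52039 ÷ 6.8256 ÷ 0.28636 = 0.983146
Product < 1; profitable direction is BRL → AUD → NOK → BRL.

0.9831 (arbitrage exists)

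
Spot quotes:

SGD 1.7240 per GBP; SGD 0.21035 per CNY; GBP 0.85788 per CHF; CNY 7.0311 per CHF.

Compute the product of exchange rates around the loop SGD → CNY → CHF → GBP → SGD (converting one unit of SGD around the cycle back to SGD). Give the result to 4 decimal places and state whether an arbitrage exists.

1.0000 (no arbitrage)

Around SGD → CNY → CHF → GBP → SGD: 1 ÷ 0.21035 ÷ 7.0311 × 0.85788 × 1.7240 = 0.999995
Product ≈ 1 (deviation 0.000%, within rounding noise).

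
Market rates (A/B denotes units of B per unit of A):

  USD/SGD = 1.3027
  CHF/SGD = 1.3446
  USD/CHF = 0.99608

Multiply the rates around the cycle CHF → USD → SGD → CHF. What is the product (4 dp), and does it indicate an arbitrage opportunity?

0.9727 (arbitrage exists)

Around CHF → USD → SGD → CHF: 1 ÷ 0.99608 × 1.3027 ÷ 1.3446 = 0.972651
Product < 1; profitable direction is CHF → SGD → USD → CHF.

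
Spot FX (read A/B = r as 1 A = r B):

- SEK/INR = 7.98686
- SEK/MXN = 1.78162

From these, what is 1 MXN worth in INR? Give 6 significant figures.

1 MXN ÷ 1.78162 = 0.561287 SEK
0.561287 SEK × 7.98686 = 4.48292 INR

MXN/INR = 4.48292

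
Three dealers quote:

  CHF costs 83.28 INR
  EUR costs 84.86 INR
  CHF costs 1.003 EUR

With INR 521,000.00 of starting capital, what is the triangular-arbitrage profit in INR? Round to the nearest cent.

Profitable loop is INR → CHF → EUR → INR:
INR 521,000.00 ÷ 83.28 = CHF 6,256.00
CHF 6,256.00 × 1.003 = EUR 6,274.77
EUR 6,274.77 × 84.86 = INR 532,477.14
Profit = INR 532,477.14 − INR 521,000.00

Profit: INR 11,477.14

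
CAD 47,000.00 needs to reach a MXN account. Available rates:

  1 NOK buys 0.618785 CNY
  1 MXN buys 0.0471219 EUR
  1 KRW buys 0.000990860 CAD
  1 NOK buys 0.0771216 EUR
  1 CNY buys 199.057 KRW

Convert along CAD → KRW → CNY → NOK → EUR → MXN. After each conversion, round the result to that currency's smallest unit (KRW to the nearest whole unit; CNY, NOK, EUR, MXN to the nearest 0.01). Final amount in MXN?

CAD 47,000.00 ÷ 0.000990860 = KRW 47,433,543
KRW 47,433,543 ÷ 199.057 = CNY 238,291.26
CNY 238,291.26 ÷ 0.618785 = NOK 385,095.40
NOK 385,095.40 × 0.0771216 = EUR 29,699.17
EUR 29,699.17 ÷ 0.0471219 = MXN 630,262.57

MXN 630,262.57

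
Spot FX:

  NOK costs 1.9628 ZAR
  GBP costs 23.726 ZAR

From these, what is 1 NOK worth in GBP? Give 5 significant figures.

1 NOK × 1.9628 = 1.9628 ZAR
1.9628 ZAR ÷ 23.726 = 0.0827278 GBP

NOK/GBP = 0.082728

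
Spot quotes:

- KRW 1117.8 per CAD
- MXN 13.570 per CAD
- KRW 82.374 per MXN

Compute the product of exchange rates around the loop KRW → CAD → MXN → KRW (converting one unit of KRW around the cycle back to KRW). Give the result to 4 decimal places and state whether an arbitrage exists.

Around KRW → CAD → MXN → KRW: 1 ÷ 1117.8 × 13.570 × 82.374 = 1.000014
Product ≈ 1 (deviation 0.001%, within rounding noise).

1.0000 (no arbitrage)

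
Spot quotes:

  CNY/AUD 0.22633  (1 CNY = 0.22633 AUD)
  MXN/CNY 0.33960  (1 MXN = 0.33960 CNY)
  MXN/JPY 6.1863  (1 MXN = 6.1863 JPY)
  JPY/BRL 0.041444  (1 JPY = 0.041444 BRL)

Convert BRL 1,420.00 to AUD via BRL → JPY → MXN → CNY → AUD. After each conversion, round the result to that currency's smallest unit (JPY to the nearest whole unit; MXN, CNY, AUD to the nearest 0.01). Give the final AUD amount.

AUD 425.70

BRL 1,420.00 ÷ 0.041444 = JPY 34,263
JPY 34,263 ÷ 6.1863 = MXN 5,538.53
MXN 5,538.53 × 0.33960 = CNY 1,880.88
CNY 1,880.88 × 0.22633 = AUD 425.70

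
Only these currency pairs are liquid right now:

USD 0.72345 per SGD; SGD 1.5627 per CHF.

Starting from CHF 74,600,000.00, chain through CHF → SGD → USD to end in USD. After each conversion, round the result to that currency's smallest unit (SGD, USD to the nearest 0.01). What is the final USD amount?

USD 84,337,934.50

CHF 74,600,000.00 × 1.5627 = SGD 116,577,420.00
SGD 116,577,420.00 × 0.72345 = USD 84,337,934.50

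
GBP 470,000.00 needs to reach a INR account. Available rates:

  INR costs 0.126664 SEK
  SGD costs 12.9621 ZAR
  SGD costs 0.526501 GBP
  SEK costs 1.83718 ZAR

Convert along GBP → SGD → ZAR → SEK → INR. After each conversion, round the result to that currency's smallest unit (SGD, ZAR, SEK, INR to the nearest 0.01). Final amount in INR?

GBP 470,000.00 ÷ 0.526501 = SGD 892,685.86
SGD 892,685.86 × 12.9621 = ZAR 11,571,083.39
ZAR 11,571,083.39 ÷ 1.83718 = SEK 6,298,285.08
SEK 6,298,285.08 ÷ 0.126664 = INR 49,724,350.09

INR 49,724,350.09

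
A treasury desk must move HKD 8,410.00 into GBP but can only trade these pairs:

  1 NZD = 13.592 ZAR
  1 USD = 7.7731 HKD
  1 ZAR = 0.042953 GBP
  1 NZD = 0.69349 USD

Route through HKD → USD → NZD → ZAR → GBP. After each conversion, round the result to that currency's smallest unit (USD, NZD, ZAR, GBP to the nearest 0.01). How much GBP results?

GBP 910.84

HKD 8,410.00 ÷ 7.7731 = USD 1,081.94
USD 1,081.94 ÷ 0.69349 = NZD 1,560.14
NZD 1,560.14 × 13.592 = ZAR 21,205.42
ZAR 21,205.42 × 0.042953 = GBP 910.84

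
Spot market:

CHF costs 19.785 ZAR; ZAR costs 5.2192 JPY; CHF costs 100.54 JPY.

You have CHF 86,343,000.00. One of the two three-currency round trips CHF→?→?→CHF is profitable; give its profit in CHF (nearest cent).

Profit: CHF 2,337,523.32

Profitable loop is CHF → ZAR → JPY → CHF:
CHF 86,343,000.00 × 19.785 = ZAR 1,708,296,255.00
ZAR 1,708,296,255.00 × 5.2192 = JPY 8,915,939,814
JPY 8,915,939,814 ÷ 100.54 = CHF 88,680,523.32
Profit = CHF 88,680,523.32 − CHF 86,343,000.00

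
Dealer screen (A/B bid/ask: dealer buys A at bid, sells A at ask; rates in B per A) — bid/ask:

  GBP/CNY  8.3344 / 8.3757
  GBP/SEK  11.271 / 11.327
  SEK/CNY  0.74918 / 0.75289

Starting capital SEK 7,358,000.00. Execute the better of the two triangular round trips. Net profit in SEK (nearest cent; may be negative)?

Best loop SEK → CNY → GBP → SEK:
SEK 7,358,000.00 × 0.74918 (sell SEK at bid) = CNY 5,512,466.44
CNY 5,512,466.44 ÷ 8.3757 (buy GBP at ask) = GBP 658,149.94
GBP 658,149.94 × 11.271 (sell GBP at bid) = SEK 7,418,007.96

Net profit: SEK 60,007.96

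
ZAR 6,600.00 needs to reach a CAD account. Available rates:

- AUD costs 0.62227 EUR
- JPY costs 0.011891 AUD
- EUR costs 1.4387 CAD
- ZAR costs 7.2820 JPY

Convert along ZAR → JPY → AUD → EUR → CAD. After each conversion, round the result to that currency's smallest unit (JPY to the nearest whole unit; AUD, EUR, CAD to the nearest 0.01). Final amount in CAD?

CAD 511.63

ZAR 6,600.00 × 7.2820 = JPY 48,061
JPY 48,061 × 0.011891 = AUD 571.49
AUD 571.49 × 0.62227 = EUR 355.62
EUR 355.62 × 1.4387 = CAD 511.63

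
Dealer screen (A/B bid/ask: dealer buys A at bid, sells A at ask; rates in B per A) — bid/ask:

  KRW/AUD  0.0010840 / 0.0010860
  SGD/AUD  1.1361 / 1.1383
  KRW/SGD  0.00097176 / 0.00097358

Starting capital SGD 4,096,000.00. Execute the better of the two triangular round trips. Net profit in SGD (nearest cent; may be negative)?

Best loop SGD → AUD → KRW → SGD:
SGD 4,096,000.00 × 1.1361 (sell SGD at bid) = AUD 4,653,465.60
AUD 4,653,465.60 ÷ 0.0010860 (buy KRW at ask) = KRW 4,284,959,116
KRW 4,284,959,116 × 0.00097176 (sell KRW at bid) = SGD 4,163,951.87

Net profit: SGD 67,951.87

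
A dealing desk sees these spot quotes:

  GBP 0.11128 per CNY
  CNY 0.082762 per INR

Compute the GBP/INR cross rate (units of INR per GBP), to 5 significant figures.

GBP/INR = 108.58

1 GBP ÷ 0.11128 = 8.98634 CNY
8.98634 CNY ÷ 0.082762 = 108.581 INR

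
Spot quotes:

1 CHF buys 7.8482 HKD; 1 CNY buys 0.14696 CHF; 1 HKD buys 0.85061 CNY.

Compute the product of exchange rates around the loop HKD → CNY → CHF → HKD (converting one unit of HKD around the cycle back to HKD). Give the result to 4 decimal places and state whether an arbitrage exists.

Around HKD → CNY → CHF → HKD: 1 × 0.85061 × 0.14696 × 7.8482 = 0.981069
Product < 1; profitable direction is HKD → CHF → CNY → HKD.

0.9811 (arbitrage exists)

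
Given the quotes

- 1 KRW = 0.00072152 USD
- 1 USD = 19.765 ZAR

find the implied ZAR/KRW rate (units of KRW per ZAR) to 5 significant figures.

1 ZAR ÷ 19.765 = 0.0505945 USD
0.0505945 USD ÷ 0.00072152 = 70.1221 KRW

ZAR/KRW = 70.122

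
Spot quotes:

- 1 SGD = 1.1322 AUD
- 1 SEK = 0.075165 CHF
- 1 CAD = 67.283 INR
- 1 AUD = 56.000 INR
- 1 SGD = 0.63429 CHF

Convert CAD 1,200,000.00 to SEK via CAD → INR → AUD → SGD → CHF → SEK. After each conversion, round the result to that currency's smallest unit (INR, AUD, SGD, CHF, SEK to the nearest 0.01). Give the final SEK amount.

CAD 1,200,000.00 × 67.283 = INR 80,739,600.00
INR 80,739,600.00 ÷ 56.000 = AUD 1,441,778.57
AUD 1,441,778.57 ÷ 1.1322 = SGD 1,273,430.99
SGD 1,273,430.99 × 0.63429 = CHF 807,724.54
CHF 807,724.54 ÷ 0.075165 = SEK 10,746,019.29

SEK 10,746,019.29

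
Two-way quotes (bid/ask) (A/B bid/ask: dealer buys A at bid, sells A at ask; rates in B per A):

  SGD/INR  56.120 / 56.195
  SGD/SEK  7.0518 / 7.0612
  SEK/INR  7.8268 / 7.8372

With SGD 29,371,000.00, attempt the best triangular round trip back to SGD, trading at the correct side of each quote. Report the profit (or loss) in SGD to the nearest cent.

Best loop SGD → INR → SEK → SGD:
SGD 29,371,000.00 × 56.120 (sell SGD at bid) = INR 1,648,300,520.00
INR 1,648,300,520.00 ÷ 7.8372 (buy SEK at ask) = SEK 210,317,526.67
SEK 210,317,526.67 ÷ 7.0612 (buy SGD at ask) = SGD 29,784,955.34

Net profit: SGD 413,955.34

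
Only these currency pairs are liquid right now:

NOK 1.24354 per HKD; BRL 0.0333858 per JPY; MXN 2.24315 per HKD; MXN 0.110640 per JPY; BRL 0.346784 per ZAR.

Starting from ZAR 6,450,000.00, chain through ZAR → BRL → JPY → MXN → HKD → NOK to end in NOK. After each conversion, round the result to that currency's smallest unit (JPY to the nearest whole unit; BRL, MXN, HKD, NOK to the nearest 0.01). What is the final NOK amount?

ZAR 6,450,000.00 × 0.346784 = BRL 2,236,756.80
BRL 2,236,756.80 ÷ 0.0333858 = JPY 66,997,250
JPY 66,997,250 × 0.110640 = MXN 7,412,575.74
MXN 7,412,575.74 ÷ 2.24315 = HKD 3,304,538.59
HKD 3,304,538.59 × 1.24354 = NOK 4,109,325.92

NOK 4,109,325.92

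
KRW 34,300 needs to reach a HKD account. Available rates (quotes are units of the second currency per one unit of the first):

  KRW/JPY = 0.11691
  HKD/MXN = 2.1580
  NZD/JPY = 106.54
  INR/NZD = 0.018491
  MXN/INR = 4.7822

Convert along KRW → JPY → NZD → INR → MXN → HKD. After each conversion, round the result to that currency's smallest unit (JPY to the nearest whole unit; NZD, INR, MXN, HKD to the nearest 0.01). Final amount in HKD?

HKD 197.25

KRW 34,300 × 0.11691 = JPY 4,010
JPY 4,010 ÷ 106.54 = NZD 37.64
NZD 37.64 ÷ 0.018491 = INR 2,035.58
INR 2,035.58 ÷ 4.7822 = MXN 425.66
MXN 425.66 ÷ 2.1580 = HKD 197.25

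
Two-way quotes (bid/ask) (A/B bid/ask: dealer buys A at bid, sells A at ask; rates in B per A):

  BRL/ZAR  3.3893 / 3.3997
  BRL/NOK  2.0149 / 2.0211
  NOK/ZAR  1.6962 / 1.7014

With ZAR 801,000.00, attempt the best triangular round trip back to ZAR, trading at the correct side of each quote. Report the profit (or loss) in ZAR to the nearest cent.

Best loop ZAR → BRL → NOK → ZAR:
ZAR 801,000.00 ÷ 3.3997 (buy BRL at ask) = BRL 235,609.02
BRL 235,609.02 × 2.0149 (sell BRL at bid) = NOK 474,728.62
NOK 474,728.62 × 1.6962 (sell NOK at bid) = ZAR 805,234.69

Net profit: ZAR 4,234.69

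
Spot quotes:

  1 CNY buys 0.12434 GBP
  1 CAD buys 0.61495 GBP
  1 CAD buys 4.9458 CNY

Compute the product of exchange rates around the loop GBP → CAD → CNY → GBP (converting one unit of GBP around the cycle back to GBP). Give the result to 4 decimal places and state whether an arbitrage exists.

1.0000 (no arbitrage)

Around GBP → CAD → CNY → GBP: 1 ÷ 0.61495 × 4.9458 × 0.12434 = 1.000018
Product ≈ 1 (deviation 0.002%, within rounding noise).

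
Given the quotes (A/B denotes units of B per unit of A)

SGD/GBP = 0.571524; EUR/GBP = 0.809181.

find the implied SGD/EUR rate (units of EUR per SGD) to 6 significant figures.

1 SGD × 0.571524 = 0.571524 GBP
0.571524 GBP ÷ 0.809181 = 0.706299 EUR

SGD/EUR = 0.706299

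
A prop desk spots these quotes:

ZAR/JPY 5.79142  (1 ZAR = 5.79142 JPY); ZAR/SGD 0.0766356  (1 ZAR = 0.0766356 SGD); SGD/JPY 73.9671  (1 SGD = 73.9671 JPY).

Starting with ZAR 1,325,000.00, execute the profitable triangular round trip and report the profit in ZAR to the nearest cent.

Profit: ZAR 28,729.17

Profitable loop is ZAR → JPY → SGD → ZAR:
ZAR 1,325,000.00 × 5.79142 = JPY 7,673,631
JPY 7,673,631 ÷ 73.9671 = SGD 103,743.85
SGD 103,743.85 ÷ 0.0766356 = ZAR 1,353,729.17
Profit = ZAR 1,353,729.17 − ZAR 1,325,000.00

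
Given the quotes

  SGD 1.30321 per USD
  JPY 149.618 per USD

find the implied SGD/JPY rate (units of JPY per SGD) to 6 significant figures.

SGD/JPY = 114.807

1 SGD ÷ 1.30321 = 0.767336 USD
0.767336 USD × 149.618 = 114.807 JPY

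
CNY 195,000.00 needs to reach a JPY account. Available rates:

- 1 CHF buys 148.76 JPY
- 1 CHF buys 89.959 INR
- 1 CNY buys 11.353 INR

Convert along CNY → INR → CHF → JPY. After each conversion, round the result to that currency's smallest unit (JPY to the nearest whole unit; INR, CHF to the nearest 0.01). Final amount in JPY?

CNY 195,000.00 × 11.353 = INR 2,213,835.00
INR 2,213,835.00 ÷ 89.959 = CHF 24,609.38
CHF 24,609.38 × 148.76 = JPY 3,660,891

JPY 3,660,891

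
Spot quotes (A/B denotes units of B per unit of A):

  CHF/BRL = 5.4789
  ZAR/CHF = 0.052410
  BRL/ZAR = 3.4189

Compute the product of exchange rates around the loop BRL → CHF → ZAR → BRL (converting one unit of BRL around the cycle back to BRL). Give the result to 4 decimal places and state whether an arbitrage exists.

1.0186 (arbitrage exists)

Around BRL → CHF → ZAR → BRL: 1 ÷ 5.4789 ÷ 0.052410 ÷ 3.4189 = 1.018606
Product > 1; profitable direction is BRL → CHF → ZAR → BRL.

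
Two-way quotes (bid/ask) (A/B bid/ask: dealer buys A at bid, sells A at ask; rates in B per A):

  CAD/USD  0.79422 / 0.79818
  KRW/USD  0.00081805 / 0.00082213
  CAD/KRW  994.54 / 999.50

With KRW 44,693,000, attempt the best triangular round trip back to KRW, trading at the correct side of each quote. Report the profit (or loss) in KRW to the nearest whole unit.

Net profit: KRW 862,495

Best loop KRW → USD → CAD → KRW:
KRW 44,693,000 × 0.00081805 (sell KRW at bid) = USD 36,561.11
USD 36,561.11 ÷ 0.79818 (buy CAD at ask) = CAD 45,805.59
CAD 45,805.59 × 994.54 (sell CAD at bid) = KRW 45,555,495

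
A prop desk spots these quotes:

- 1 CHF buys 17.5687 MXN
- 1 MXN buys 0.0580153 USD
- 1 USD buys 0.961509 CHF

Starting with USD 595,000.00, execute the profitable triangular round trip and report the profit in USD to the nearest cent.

Profit: USD 12,129.65

Profitable loop is USD → MXN → CHF → USD:
USD 595,000.00 ÷ 0.0580153 = MXN 10,255,915.25
MXN 10,255,915.25 ÷ 17.5687 = CHF 583,760.62
CHF 583,760.62 ÷ 0.961509 = USD 607,129.65
Profit = USD 607,129.65 − USD 595,000.00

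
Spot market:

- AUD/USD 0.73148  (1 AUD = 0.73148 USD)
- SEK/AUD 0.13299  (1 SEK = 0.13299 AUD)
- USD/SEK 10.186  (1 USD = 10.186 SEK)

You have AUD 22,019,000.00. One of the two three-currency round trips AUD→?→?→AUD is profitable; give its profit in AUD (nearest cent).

Profit: AUD 202,454.25

Profitable loop is AUD → SEK → USD → AUD:
AUD 22,019,000.00 ÷ 0.13299 = SEK 165,568,839.76
SEK 165,568,839.76 ÷ 10.186 = USD 16,254,549.36
USD 16,254,549.36 ÷ 0.73148 = AUD 22,221,454.25
Profit = AUD 22,221,454.25 − AUD 22,019,000.00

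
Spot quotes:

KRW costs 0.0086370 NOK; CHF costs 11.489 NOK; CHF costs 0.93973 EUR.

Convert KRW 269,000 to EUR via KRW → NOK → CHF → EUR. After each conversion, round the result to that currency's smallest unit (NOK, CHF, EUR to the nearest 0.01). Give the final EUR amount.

EUR 190.03

KRW 269,000 × 0.0086370 = NOK 2,323.35
NOK 2,323.35 ÷ 11.489 = CHF 202.22
CHF 202.22 × 0.93973 = EUR 190.03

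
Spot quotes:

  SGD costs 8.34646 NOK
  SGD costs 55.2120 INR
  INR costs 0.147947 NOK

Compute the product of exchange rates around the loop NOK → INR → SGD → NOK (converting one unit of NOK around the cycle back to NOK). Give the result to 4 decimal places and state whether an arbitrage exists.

1.0218 (arbitrage exists)

Around NOK → INR → SGD → NOK: 1 ÷ 0.147947 ÷ 55.2120 × 8.34646 = 1.021792
Product > 1; profitable direction is NOK → INR → SGD → NOK.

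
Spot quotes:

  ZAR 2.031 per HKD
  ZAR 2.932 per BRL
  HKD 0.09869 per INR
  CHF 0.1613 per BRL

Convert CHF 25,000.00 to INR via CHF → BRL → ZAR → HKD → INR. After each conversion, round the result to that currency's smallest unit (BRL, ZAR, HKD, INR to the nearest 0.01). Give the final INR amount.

CHF 25,000.00 ÷ 0.1613 = BRL 154,990.70
BRL 154,990.70 × 2.932 = ZAR 454,432.73
ZAR 454,432.73 ÷ 2.031 = HKD 223,748.27
HKD 223,748.27 ÷ 0.09869 = INR 2,267,182.79

INR 2,267,182.79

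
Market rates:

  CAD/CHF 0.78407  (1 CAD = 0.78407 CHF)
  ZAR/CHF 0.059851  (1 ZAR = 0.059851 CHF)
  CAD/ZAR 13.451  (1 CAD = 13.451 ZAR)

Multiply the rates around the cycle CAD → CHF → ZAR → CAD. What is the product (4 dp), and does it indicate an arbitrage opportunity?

Around CAD → CHF → ZAR → CAD: 1 × 0.78407 ÷ 0.059851 ÷ 13.451 = 0.973932
Product < 1; profitable direction is CAD → ZAR → CHF → CAD.

0.9739 (arbitrage exists)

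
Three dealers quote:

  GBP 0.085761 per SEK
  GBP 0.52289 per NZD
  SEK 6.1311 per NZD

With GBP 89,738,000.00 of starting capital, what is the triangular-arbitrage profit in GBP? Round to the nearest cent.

Profitable loop is GBP → NZD → SEK → GBP:
GBP 89,738,000.00 ÷ 0.52289 = NZD 171,619,269.83
NZD 171,619,269.83 × 6.1311 = SEK 1,052,214,905.24
SEK 1,052,214,905.24 × 0.085761 = GBP 90,239,002.49
Profit = GBP 90,239,002.49 − GBP 89,738,000.00

Profit: GBP 501,002.49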